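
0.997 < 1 True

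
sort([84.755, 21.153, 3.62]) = [3.62, 21.153, 84.755]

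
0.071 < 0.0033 False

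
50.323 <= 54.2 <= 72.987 True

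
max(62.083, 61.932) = 62.083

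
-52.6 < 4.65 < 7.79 True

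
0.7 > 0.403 True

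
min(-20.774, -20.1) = -20.774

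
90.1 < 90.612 True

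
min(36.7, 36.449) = 36.449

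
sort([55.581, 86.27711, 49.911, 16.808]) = [16.808, 49.911, 55.581, 86.27711]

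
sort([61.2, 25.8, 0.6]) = [0.6, 25.8, 61.2]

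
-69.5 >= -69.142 False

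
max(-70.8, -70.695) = -70.695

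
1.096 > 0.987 True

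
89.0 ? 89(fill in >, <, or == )==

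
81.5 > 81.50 False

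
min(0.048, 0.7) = 0.048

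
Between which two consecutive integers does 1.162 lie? 1 and 2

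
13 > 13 False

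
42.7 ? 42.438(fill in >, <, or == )>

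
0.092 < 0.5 True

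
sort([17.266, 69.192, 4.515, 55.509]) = [4.515, 17.266, 55.509, 69.192]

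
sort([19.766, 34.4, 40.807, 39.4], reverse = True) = [40.807, 39.4, 34.4, 19.766]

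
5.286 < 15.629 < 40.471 True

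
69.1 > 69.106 False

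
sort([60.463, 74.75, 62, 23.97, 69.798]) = [23.97, 60.463, 62, 69.798, 74.75]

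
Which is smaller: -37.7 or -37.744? -37.744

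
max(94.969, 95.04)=95.04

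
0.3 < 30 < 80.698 True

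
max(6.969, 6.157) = 6.969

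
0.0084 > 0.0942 False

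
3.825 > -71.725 True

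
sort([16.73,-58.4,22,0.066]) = [-58.4,0.066,16.73,22]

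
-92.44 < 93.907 True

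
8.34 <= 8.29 False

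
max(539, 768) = 768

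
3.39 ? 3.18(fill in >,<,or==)>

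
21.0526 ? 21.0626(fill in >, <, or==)<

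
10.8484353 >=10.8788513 False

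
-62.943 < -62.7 True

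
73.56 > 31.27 True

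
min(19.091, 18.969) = 18.969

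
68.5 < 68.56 True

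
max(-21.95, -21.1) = -21.1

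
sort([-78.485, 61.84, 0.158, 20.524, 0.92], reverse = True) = [61.84, 20.524, 0.92, 0.158, -78.485]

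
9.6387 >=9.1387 True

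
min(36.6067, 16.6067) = 16.6067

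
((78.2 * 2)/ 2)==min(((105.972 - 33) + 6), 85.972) False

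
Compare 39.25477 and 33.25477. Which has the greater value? 39.25477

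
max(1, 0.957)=1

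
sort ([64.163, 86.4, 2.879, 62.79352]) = [2.879, 62.79352, 64.163, 86.4]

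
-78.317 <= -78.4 False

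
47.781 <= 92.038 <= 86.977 False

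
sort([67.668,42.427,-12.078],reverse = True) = [67.668,42.427,-12.078]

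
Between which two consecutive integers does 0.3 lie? 0 and 1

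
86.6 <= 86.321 False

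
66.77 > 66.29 True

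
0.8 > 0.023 True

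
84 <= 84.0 True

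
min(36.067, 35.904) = 35.904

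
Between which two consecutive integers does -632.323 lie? -633 and -632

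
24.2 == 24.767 False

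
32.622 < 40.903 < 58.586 True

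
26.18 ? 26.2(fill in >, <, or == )<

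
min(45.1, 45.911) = 45.1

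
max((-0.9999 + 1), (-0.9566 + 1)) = 0.0434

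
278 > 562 False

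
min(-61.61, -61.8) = -61.8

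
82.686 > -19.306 True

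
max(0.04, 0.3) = 0.3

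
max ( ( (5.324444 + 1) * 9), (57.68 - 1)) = 56.919996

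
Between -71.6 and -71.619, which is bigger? -71.6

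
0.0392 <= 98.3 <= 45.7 False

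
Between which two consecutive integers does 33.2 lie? 33 and 34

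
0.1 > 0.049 True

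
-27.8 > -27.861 True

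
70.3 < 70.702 True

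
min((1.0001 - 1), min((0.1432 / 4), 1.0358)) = 0.0001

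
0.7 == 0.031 False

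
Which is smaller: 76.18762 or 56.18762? 56.18762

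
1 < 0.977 False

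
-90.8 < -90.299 True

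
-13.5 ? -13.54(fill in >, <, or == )>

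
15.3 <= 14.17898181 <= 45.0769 False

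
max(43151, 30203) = 43151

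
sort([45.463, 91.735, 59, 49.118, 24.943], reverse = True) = [91.735, 59, 49.118, 45.463, 24.943]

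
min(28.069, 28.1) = 28.069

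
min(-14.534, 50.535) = -14.534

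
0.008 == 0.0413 False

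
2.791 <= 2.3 False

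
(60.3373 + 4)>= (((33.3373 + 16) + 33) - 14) False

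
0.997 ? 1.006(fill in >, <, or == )<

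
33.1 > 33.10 False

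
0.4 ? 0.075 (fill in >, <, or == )>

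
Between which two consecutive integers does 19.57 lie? 19 and 20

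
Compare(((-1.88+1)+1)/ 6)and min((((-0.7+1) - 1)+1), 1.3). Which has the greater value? min((((-0.7+1) - 1)+1), 1.3)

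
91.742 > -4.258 True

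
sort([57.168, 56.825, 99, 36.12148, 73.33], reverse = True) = [99, 73.33, 57.168, 56.825, 36.12148]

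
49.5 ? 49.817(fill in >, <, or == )<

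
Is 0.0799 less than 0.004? No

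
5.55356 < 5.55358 True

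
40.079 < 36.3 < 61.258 False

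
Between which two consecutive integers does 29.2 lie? 29 and 30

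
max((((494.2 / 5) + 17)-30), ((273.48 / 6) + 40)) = 85.84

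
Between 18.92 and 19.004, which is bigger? 19.004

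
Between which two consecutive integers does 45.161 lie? 45 and 46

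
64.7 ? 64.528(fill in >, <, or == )>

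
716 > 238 True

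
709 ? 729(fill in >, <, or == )<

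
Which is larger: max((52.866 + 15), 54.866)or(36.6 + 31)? max((52.866 + 15), 54.866)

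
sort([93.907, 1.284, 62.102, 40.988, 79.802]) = [1.284, 40.988, 62.102, 79.802, 93.907]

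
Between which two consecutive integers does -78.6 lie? -79 and -78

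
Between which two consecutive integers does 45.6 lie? 45 and 46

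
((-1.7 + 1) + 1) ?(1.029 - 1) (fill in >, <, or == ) >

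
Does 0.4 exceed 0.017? Yes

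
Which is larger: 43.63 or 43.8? 43.8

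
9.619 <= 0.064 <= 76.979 False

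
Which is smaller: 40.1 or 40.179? 40.1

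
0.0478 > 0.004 True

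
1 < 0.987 False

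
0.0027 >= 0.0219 False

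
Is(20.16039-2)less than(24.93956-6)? Yes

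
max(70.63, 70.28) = 70.63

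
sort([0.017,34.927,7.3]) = [0.017,7.3,34.927]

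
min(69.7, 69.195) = 69.195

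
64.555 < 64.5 False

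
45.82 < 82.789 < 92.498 True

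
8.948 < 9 True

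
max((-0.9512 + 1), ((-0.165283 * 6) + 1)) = 0.0488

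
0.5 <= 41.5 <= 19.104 False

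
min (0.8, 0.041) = 0.041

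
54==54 True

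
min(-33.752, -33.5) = -33.752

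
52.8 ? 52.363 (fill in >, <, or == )>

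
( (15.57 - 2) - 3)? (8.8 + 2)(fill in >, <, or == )<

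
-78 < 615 True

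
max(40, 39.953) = 40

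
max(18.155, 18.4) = 18.4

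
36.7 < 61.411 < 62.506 True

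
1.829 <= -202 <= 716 False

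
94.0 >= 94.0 True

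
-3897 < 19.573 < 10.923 False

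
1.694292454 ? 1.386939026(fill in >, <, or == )>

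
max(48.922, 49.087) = 49.087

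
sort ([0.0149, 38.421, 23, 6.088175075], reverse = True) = [38.421, 23, 6.088175075, 0.0149]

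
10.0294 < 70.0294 True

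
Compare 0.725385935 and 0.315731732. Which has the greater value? 0.725385935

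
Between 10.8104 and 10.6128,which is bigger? 10.8104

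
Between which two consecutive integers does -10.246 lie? -11 and -10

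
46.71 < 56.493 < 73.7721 True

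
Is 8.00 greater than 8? No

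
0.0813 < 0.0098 False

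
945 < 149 False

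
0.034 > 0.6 False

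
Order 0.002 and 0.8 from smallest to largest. 0.002, 0.8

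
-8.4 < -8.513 False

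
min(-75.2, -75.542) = -75.542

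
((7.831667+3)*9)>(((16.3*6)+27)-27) False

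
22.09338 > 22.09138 True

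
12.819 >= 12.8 True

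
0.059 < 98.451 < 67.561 False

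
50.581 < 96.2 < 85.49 False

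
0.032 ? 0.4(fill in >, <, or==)<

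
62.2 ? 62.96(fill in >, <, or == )<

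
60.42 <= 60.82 True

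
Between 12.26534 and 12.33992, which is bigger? 12.33992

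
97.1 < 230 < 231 True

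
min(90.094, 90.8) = 90.094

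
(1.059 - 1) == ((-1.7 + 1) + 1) False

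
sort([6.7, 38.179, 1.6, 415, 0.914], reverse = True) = [415, 38.179, 6.7, 1.6, 0.914]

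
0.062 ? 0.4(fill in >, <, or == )<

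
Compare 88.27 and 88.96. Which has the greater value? 88.96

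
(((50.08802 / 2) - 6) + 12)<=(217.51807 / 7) True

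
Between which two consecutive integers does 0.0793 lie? 0 and 1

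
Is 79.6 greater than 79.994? No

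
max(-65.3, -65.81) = -65.3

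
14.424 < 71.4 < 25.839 False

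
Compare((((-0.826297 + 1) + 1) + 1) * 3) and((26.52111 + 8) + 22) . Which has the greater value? ((26.52111 + 8) + 22)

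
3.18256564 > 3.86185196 False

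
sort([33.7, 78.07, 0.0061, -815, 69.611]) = [-815, 0.0061, 33.7, 69.611, 78.07]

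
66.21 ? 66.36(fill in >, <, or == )<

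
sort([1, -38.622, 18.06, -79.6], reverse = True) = [18.06, 1, -38.622, -79.6]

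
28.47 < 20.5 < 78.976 False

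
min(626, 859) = 626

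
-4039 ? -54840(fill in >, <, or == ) >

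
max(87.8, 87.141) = 87.8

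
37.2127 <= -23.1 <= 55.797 False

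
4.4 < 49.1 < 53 True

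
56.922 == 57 False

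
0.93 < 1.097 True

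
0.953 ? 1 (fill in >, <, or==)<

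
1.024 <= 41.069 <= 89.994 True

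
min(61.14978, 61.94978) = 61.14978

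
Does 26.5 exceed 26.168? Yes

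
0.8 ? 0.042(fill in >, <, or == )>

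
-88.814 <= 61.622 True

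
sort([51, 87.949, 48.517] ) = [48.517, 51, 87.949]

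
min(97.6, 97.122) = 97.122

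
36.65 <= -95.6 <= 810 False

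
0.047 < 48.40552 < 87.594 True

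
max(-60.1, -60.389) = -60.1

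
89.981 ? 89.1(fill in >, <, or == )>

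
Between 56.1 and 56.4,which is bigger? 56.4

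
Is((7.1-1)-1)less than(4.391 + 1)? Yes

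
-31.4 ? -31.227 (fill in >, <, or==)<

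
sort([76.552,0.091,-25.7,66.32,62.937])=[-25.7,0.091,62.937,66.32,76.552]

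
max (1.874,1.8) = 1.874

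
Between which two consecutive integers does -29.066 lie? -30 and -29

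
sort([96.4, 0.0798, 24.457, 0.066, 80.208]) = [0.066, 0.0798, 24.457, 80.208, 96.4]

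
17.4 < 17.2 False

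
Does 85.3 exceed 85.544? No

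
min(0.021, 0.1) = 0.021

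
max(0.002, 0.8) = 0.8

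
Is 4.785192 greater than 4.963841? No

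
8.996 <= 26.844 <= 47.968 True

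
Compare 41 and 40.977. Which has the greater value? 41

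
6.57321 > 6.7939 False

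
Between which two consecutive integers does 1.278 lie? 1 and 2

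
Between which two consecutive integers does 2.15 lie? 2 and 3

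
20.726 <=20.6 False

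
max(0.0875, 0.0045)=0.0875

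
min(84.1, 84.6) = 84.1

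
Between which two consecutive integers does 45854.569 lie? 45854 and 45855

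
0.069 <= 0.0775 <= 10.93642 True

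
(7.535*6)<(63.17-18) False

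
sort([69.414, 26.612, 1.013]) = [1.013, 26.612, 69.414]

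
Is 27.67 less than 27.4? No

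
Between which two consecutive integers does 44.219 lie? 44 and 45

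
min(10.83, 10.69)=10.69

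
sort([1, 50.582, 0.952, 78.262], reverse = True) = [78.262, 50.582, 1, 0.952]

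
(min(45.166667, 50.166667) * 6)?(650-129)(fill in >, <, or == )<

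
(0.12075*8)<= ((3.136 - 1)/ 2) True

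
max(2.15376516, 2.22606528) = 2.22606528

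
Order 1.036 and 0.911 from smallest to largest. 0.911, 1.036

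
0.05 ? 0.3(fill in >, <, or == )<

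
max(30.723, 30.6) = 30.723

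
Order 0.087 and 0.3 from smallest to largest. 0.087, 0.3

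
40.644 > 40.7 False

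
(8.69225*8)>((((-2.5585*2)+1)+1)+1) True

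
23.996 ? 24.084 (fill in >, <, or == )<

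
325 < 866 True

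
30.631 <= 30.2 False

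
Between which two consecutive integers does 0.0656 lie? 0 and 1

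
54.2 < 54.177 False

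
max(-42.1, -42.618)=-42.1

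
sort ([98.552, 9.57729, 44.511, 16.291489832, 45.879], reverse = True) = [98.552, 45.879, 44.511, 16.291489832, 9.57729]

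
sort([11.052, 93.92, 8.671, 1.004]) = [1.004, 8.671, 11.052, 93.92]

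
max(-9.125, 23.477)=23.477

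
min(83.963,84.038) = 83.963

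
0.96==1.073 False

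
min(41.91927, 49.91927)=41.91927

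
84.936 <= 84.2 False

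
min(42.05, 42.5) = 42.05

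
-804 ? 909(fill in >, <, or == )<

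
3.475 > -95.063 True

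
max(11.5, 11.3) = 11.5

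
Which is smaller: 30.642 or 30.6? 30.6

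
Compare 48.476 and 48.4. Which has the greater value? 48.476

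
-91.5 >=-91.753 True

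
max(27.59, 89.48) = 89.48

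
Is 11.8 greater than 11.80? No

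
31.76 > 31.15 True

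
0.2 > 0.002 True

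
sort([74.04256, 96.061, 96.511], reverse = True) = [96.511, 96.061, 74.04256]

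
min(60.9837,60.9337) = 60.9337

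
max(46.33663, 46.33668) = 46.33668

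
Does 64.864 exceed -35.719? Yes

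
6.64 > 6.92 False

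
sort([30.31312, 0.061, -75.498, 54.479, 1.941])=[-75.498, 0.061, 1.941, 30.31312, 54.479]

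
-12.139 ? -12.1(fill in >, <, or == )<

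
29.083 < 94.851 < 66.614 False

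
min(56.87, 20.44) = 20.44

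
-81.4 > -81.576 True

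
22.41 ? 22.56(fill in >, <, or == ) <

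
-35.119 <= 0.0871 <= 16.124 True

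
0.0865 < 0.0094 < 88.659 False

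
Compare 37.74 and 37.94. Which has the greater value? 37.94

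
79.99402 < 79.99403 True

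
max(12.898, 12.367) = 12.898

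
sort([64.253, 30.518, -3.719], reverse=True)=[64.253, 30.518, -3.719]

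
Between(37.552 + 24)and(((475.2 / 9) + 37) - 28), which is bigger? (((475.2 / 9) + 37) - 28)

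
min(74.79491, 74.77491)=74.77491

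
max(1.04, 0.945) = 1.04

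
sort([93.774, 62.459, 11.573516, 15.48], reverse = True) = [93.774, 62.459, 15.48, 11.573516]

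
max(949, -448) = 949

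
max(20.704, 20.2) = 20.704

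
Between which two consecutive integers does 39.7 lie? 39 and 40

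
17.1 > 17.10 False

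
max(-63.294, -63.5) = -63.294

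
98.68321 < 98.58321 False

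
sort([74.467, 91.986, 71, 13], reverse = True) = [91.986, 74.467, 71, 13]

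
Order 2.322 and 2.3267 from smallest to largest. 2.322, 2.3267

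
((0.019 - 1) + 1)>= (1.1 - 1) False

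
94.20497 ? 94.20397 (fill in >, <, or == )>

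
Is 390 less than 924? Yes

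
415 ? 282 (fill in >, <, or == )>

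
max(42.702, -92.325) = 42.702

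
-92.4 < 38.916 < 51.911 True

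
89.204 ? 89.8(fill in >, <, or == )<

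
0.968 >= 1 False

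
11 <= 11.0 True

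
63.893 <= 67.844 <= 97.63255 True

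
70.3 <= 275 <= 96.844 False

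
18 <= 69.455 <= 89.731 True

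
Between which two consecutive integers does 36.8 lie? 36 and 37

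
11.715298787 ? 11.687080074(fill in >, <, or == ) >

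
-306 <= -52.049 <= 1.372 True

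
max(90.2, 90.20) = 90.20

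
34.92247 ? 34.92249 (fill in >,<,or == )<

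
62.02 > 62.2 False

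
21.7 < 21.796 True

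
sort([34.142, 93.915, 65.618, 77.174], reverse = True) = [93.915, 77.174, 65.618, 34.142]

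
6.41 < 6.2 False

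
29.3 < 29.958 True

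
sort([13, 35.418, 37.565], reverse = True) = [37.565, 35.418, 13]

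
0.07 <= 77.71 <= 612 True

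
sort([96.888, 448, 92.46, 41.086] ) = [41.086, 92.46, 96.888, 448]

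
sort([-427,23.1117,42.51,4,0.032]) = [-427,0.032,4,23.1117,42.51]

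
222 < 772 True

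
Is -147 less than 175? Yes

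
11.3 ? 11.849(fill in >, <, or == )<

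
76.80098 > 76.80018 True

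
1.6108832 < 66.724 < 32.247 False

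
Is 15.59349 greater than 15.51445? Yes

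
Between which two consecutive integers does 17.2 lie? 17 and 18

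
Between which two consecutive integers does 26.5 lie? 26 and 27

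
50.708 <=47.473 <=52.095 False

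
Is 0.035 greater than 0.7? No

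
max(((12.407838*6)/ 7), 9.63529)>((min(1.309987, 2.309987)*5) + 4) True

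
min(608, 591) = 591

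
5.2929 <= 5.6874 True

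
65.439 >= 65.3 True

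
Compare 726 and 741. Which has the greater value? 741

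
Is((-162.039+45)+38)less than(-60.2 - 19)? No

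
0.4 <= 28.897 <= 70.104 True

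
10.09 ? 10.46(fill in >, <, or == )<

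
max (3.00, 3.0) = 3.0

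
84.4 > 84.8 False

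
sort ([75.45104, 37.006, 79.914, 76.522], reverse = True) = [79.914, 76.522, 75.45104, 37.006]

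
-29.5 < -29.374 True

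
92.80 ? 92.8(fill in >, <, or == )==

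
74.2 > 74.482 False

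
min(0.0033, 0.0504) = 0.0033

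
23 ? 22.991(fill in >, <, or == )>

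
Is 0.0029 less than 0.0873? Yes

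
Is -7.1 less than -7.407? No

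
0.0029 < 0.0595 True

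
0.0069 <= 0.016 True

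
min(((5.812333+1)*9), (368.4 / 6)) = 61.310997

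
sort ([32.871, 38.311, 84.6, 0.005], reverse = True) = [84.6, 38.311, 32.871, 0.005]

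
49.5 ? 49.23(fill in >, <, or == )>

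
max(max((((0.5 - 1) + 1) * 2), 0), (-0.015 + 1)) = 1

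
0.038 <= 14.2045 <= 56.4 True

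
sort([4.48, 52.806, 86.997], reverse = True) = [86.997, 52.806, 4.48]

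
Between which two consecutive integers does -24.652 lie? -25 and -24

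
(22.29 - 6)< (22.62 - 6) True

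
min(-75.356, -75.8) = -75.8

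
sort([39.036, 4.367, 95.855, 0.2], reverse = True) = [95.855, 39.036, 4.367, 0.2]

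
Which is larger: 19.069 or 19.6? 19.6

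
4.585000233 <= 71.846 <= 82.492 True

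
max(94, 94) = 94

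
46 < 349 True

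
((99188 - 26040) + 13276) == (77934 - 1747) False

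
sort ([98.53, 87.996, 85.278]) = [85.278, 87.996, 98.53]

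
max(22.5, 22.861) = 22.861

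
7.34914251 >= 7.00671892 True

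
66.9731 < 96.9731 True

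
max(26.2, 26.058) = 26.2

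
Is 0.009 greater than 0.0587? No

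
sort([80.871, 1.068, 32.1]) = [1.068, 32.1, 80.871]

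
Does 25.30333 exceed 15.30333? Yes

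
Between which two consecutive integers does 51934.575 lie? 51934 and 51935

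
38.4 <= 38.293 False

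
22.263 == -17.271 False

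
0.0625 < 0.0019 False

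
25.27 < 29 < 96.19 True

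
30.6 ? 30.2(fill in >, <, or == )>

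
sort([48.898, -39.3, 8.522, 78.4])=[-39.3, 8.522, 48.898, 78.4]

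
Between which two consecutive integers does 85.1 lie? 85 and 86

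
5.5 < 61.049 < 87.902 True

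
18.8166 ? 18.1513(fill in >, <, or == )>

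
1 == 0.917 False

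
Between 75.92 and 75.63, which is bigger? 75.92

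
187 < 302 True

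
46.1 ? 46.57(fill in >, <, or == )<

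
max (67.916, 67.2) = 67.916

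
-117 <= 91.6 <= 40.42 False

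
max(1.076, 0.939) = 1.076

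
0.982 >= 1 False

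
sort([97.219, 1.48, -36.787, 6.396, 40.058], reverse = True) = [97.219, 40.058, 6.396, 1.48, -36.787]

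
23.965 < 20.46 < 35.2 False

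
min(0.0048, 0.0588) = 0.0048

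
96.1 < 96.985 True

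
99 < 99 False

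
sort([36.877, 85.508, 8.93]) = [8.93, 36.877, 85.508]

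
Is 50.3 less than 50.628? Yes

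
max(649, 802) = 802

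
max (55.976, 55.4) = 55.976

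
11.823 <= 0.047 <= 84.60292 False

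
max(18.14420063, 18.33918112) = 18.33918112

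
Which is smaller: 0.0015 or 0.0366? 0.0015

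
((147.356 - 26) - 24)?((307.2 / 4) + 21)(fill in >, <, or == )<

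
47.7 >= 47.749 False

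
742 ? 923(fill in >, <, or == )<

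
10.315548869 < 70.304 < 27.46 False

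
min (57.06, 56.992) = 56.992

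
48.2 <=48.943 True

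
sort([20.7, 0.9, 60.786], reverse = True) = [60.786, 20.7, 0.9]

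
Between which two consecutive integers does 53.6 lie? 53 and 54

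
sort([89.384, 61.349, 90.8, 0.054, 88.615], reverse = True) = [90.8, 89.384, 88.615, 61.349, 0.054]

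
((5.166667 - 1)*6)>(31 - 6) True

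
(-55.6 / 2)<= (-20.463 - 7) True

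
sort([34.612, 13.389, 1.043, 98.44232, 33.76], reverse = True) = [98.44232, 34.612, 33.76, 13.389, 1.043]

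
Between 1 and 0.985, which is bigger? 1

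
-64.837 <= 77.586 True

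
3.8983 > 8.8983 False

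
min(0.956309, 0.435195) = 0.435195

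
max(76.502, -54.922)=76.502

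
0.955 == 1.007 False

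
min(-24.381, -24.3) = -24.381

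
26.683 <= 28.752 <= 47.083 True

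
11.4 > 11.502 False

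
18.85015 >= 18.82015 True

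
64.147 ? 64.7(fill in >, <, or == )<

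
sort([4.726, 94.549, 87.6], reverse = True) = [94.549, 87.6, 4.726]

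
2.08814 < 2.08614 False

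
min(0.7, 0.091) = 0.091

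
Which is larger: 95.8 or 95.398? 95.8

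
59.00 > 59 False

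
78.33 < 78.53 True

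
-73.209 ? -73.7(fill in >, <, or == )>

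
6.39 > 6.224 True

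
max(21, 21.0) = 21.0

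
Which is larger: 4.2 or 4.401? 4.401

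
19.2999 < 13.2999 False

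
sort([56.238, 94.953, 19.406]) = [19.406, 56.238, 94.953]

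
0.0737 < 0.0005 False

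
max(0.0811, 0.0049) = 0.0811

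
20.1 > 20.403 False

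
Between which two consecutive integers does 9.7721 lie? 9 and 10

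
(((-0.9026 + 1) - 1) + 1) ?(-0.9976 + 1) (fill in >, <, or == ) >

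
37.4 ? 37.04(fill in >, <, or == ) >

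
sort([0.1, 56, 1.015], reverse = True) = [56, 1.015, 0.1]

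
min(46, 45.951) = 45.951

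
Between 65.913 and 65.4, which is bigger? 65.913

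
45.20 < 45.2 False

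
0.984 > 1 False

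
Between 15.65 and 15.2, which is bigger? 15.65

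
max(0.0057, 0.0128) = 0.0128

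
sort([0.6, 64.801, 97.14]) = [0.6, 64.801, 97.14]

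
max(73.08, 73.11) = 73.11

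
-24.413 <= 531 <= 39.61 False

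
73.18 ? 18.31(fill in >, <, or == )>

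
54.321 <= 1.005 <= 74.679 False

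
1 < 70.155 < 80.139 True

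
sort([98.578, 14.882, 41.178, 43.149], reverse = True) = [98.578, 43.149, 41.178, 14.882]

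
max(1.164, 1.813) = 1.813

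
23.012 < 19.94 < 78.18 False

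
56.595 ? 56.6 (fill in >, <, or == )<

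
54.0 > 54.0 False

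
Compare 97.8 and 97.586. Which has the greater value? 97.8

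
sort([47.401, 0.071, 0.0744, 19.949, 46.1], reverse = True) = [47.401, 46.1, 19.949, 0.0744, 0.071]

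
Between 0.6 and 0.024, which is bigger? 0.6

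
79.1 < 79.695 True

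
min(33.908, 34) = 33.908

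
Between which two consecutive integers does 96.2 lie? 96 and 97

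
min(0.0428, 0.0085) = 0.0085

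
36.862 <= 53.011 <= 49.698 False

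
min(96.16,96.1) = 96.1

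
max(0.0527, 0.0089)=0.0527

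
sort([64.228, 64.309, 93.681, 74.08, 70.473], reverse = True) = [93.681, 74.08, 70.473, 64.309, 64.228]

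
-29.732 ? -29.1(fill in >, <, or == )<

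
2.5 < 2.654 True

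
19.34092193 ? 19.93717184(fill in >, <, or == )<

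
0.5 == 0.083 False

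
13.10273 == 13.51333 False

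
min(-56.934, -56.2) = -56.934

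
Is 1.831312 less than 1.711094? No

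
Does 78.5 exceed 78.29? Yes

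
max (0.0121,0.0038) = 0.0121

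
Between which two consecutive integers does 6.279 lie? 6 and 7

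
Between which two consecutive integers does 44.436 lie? 44 and 45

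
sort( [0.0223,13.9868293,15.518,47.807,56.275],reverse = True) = [56.275,47.807,15.518,13.9868293,0.0223]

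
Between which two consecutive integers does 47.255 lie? 47 and 48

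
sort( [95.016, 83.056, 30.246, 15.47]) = [15.47, 30.246, 83.056, 95.016]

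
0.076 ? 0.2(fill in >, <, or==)<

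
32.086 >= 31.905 True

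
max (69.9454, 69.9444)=69.9454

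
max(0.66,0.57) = 0.66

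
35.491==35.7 False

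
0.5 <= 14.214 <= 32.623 True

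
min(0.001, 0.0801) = 0.001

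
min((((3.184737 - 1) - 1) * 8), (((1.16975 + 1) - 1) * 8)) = 9.358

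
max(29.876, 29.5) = 29.876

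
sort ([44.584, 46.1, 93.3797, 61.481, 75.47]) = [44.584, 46.1, 61.481, 75.47, 93.3797]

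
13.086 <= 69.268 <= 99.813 True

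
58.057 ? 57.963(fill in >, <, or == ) >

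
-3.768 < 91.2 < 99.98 True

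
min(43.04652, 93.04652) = 43.04652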